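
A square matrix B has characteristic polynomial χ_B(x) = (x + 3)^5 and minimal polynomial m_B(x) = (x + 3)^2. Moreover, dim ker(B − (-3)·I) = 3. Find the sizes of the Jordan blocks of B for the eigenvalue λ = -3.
Block sizes for λ = -3: [2, 2, 1]

Step 1 — from the characteristic polynomial, algebraic multiplicity of λ = -3 is 5. From dim ker(B − (-3)·I) = 3, there are exactly 3 Jordan blocks for λ = -3.
Step 2 — from the minimal polynomial, the factor (x + 3)^2 tells us the largest block for λ = -3 has size 2.
Step 3 — with total size 5, 3 blocks, and largest block 2, the block sizes (in nonincreasing order) are [2, 2, 1].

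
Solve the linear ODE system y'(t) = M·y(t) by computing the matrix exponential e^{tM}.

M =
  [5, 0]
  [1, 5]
e^{tM} =
  [exp(5*t), 0]
  [t*exp(5*t), exp(5*t)]

Strategy: write M = P · J · P⁻¹ where J is a Jordan canonical form, so e^{tM} = P · e^{tJ} · P⁻¹, and e^{tJ} can be computed block-by-block.

M has Jordan form
J =
  [5, 1]
  [0, 5]
(up to reordering of blocks).

Per-block formulas:
  For a 2×2 Jordan block J_2(5): exp(t · J_2(5)) = e^(5t)·(I + t·N), where N is the 2×2 nilpotent shift.

After assembling e^{tJ} and conjugating by P, we get:

e^{tM} =
  [exp(5*t), 0]
  [t*exp(5*t), exp(5*t)]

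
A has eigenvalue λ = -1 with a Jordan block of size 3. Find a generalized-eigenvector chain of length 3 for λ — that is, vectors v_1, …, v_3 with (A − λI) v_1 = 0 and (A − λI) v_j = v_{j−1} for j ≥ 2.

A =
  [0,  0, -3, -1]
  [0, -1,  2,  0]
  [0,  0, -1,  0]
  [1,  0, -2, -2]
A Jordan chain for λ = -1 of length 3:
v_1 = (-1, 0, 0, -1)ᵀ
v_2 = (-3, 2, 0, -2)ᵀ
v_3 = (0, 0, 1, 0)ᵀ

Let N = A − (-1)·I. We want v_3 with N^3 v_3 = 0 but N^2 v_3 ≠ 0; then v_{j-1} := N · v_j for j = 3, …, 2.

Pick v_3 = (0, 0, 1, 0)ᵀ.
Then v_2 = N · v_3 = (-3, 2, 0, -2)ᵀ.
Then v_1 = N · v_2 = (-1, 0, 0, -1)ᵀ.

Sanity check: (A − (-1)·I) v_1 = (0, 0, 0, 0)ᵀ = 0. ✓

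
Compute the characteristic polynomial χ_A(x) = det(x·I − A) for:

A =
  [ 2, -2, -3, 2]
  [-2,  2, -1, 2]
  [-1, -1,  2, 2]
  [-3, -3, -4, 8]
x^4 - 14*x^3 + 72*x^2 - 160*x + 128

Expanding det(x·I − A) (e.g. by cofactor expansion or by noting that A is similar to its Jordan form J, which has the same characteristic polynomial as A) gives
  χ_A(x) = x^4 - 14*x^3 + 72*x^2 - 160*x + 128
which factors as (x - 4)^3*(x - 2). The eigenvalues (with algebraic multiplicities) are λ = 2 with multiplicity 1, λ = 4 with multiplicity 3.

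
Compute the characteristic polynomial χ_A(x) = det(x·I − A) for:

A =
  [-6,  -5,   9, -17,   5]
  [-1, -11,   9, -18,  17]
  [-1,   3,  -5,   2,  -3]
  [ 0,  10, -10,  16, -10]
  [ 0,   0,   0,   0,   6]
x^5 - 60*x^3 - 80*x^2 + 960*x + 2304

Expanding det(x·I − A) (e.g. by cofactor expansion or by noting that A is similar to its Jordan form J, which has the same characteristic polynomial as A) gives
  χ_A(x) = x^5 - 60*x^3 - 80*x^2 + 960*x + 2304
which factors as (x - 6)^2*(x + 4)^3. The eigenvalues (with algebraic multiplicities) are λ = -4 with multiplicity 3, λ = 6 with multiplicity 2.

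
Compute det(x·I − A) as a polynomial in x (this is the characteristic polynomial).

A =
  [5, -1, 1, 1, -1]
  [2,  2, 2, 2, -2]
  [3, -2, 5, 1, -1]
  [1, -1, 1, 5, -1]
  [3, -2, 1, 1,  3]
x^5 - 20*x^4 + 160*x^3 - 640*x^2 + 1280*x - 1024

Expanding det(x·I − A) (e.g. by cofactor expansion or by noting that A is similar to its Jordan form J, which has the same characteristic polynomial as A) gives
  χ_A(x) = x^5 - 20*x^4 + 160*x^3 - 640*x^2 + 1280*x - 1024
which factors as (x - 4)^5. The eigenvalues (with algebraic multiplicities) are λ = 4 with multiplicity 5.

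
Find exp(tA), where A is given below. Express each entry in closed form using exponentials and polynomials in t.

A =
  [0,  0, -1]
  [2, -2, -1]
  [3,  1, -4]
e^{tA} =
  [t^2*exp(-2*t)/2 + 2*t*exp(-2*t) + exp(-2*t), -t^2*exp(-2*t)/2, -t*exp(-2*t)]
  [t^2*exp(-2*t)/2 + 2*t*exp(-2*t), -t^2*exp(-2*t)/2 + exp(-2*t), -t*exp(-2*t)]
  [t^2*exp(-2*t) + 3*t*exp(-2*t), -t^2*exp(-2*t) + t*exp(-2*t), -2*t*exp(-2*t) + exp(-2*t)]

Strategy: write A = P · J · P⁻¹ where J is a Jordan canonical form, so e^{tA} = P · e^{tJ} · P⁻¹, and e^{tJ} can be computed block-by-block.

A has Jordan form
J =
  [-2,  1,  0]
  [ 0, -2,  1]
  [ 0,  0, -2]
(up to reordering of blocks).

Per-block formulas:
  For a 3×3 Jordan block J_3(-2): exp(t · J_3(-2)) = e^(-2t)·(I + t·N + (t^2/2)·N^2), where N is the 3×3 nilpotent shift.

After assembling e^{tJ} and conjugating by P, we get:

e^{tA} =
  [t^2*exp(-2*t)/2 + 2*t*exp(-2*t) + exp(-2*t), -t^2*exp(-2*t)/2, -t*exp(-2*t)]
  [t^2*exp(-2*t)/2 + 2*t*exp(-2*t), -t^2*exp(-2*t)/2 + exp(-2*t), -t*exp(-2*t)]
  [t^2*exp(-2*t) + 3*t*exp(-2*t), -t^2*exp(-2*t) + t*exp(-2*t), -2*t*exp(-2*t) + exp(-2*t)]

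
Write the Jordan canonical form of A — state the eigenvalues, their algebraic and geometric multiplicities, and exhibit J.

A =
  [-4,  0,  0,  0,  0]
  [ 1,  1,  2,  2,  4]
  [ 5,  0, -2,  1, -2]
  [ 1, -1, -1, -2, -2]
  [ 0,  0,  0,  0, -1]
J_1(-4) ⊕ J_3(-1) ⊕ J_1(-1)

The characteristic polynomial is
  det(x·I − A) = x^5 + 8*x^4 + 22*x^3 + 28*x^2 + 17*x + 4 = (x + 1)^4*(x + 4)

Eigenvalues and multiplicities (the geometric multiplicity of λ is n − rank(A − λI), which equals the number of Jordan blocks for λ):
  λ = -4: algebraic multiplicity = 1, geometric multiplicity = 1
  λ = -1: algebraic multiplicity = 4, geometric multiplicity = 2

Determining the block sizes for each eigenvalue:
  λ = -4: one block (gm = 1), so the single block has size am = 1 → block sizes [1]
  λ = -1: with am = 4 and gm = 2, the partition is not yet determined (e.g. several partitions of 4 into 2 parts exist). Let N = A − (-1)·I. Computing rank(N^1) = 3, rank(N^2) = 2, rank(N^3) = 1; the number of blocks of size ≥ j is rank(N^{j−1}) − rank(N^j), giving [2, 1, 1]. So we have 1 block(s) of size 3, 1 block(s) of size 1 → block sizes [3, 1]

Assembling the blocks gives a Jordan form
J =
  [-4,  0,  0,  0,  0]
  [ 0, -1,  1,  0,  0]
  [ 0,  0, -1,  1,  0]
  [ 0,  0,  0, -1,  0]
  [ 0,  0,  0,  0, -1]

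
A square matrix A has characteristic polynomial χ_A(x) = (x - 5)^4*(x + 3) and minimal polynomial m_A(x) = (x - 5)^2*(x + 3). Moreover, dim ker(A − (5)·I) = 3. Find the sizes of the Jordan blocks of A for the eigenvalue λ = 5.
Block sizes for λ = 5: [2, 1, 1]

Step 1 — from the characteristic polynomial, algebraic multiplicity of λ = 5 is 4. From dim ker(A − (5)·I) = 3, there are exactly 3 Jordan blocks for λ = 5.
Step 2 — from the minimal polynomial, the factor (x − 5)^2 tells us the largest block for λ = 5 has size 2.
Step 3 — with total size 4, 3 blocks, and largest block 2, the block sizes (in nonincreasing order) are [2, 1, 1].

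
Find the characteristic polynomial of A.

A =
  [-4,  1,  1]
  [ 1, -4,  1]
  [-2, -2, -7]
x^3 + 15*x^2 + 75*x + 125

Expanding det(x·I − A) (e.g. by cofactor expansion or by noting that A is similar to its Jordan form J, which has the same characteristic polynomial as A) gives
  χ_A(x) = x^3 + 15*x^2 + 75*x + 125
which factors as (x + 5)^3. The eigenvalues (with algebraic multiplicities) are λ = -5 with multiplicity 3.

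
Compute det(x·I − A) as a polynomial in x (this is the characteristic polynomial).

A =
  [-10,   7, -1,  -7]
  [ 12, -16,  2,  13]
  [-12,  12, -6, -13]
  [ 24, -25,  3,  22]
x^4 + 10*x^3 + 24*x^2 - 32*x - 128

Expanding det(x·I − A) (e.g. by cofactor expansion or by noting that A is similar to its Jordan form J, which has the same characteristic polynomial as A) gives
  χ_A(x) = x^4 + 10*x^3 + 24*x^2 - 32*x - 128
which factors as (x - 2)*(x + 4)^3. The eigenvalues (with algebraic multiplicities) are λ = -4 with multiplicity 3, λ = 2 with multiplicity 1.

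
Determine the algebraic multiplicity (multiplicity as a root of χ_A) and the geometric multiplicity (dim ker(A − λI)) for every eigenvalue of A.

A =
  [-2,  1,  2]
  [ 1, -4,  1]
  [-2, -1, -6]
λ = -4: alg = 3, geom = 1

Step 1 — factor the characteristic polynomial to read off the algebraic multiplicities:
  χ_A(x) = (x + 4)^3

Step 2 — compute geometric multiplicities via the rank-nullity identity g(λ) = n − rank(A − λI):
  rank(A − (-4)·I) = 2, so dim ker(A − (-4)·I) = n − 2 = 1

Summary:
  λ = -4: algebraic multiplicity = 3, geometric multiplicity = 1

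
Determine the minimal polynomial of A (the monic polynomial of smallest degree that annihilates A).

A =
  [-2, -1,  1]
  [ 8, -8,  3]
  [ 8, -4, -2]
x^3 + 12*x^2 + 48*x + 64

The characteristic polynomial is χ_A(x) = (x + 4)^3, so the eigenvalues are known. The minimal polynomial is
  m_A(x) = Π_λ (x − λ)^{k_λ}
where k_λ is the size of the *largest* Jordan block for λ (equivalently, the smallest k with (A − λI)^k v = 0 for every generalised eigenvector v of λ).

  λ = -4: largest Jordan block has size 3, contributing (x + 4)^3

So m_A(x) = (x + 4)^3 = x^3 + 12*x^2 + 48*x + 64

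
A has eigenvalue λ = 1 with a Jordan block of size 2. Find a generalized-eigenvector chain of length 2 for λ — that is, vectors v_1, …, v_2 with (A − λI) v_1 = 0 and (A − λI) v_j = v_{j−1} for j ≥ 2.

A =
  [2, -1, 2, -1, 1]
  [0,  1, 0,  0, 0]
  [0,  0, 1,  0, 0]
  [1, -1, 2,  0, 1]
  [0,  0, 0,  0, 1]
A Jordan chain for λ = 1 of length 2:
v_1 = (1, 0, 0, 1, 0)ᵀ
v_2 = (1, 0, 0, 0, 0)ᵀ

Let N = A − (1)·I. We want v_2 with N^2 v_2 = 0 but N^1 v_2 ≠ 0; then v_{j-1} := N · v_j for j = 2, …, 2.

Pick v_2 = (1, 0, 0, 0, 0)ᵀ.
Then v_1 = N · v_2 = (1, 0, 0, 1, 0)ᵀ.

Sanity check: (A − (1)·I) v_1 = (0, 0, 0, 0, 0)ᵀ = 0. ✓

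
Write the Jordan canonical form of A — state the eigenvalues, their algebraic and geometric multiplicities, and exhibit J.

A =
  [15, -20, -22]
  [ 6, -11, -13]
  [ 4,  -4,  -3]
J_1(-5) ⊕ J_2(3)

The characteristic polynomial is
  det(x·I − A) = x^3 - x^2 - 21*x + 45 = (x - 3)^2*(x + 5)

Eigenvalues and multiplicities (the geometric multiplicity of λ is n − rank(A − λI), which equals the number of Jordan blocks for λ):
  λ = -5: algebraic multiplicity = 1, geometric multiplicity = 1
  λ = 3: algebraic multiplicity = 2, geometric multiplicity = 1

Determining the block sizes for each eigenvalue:
  λ = -5: one block (gm = 1), so the single block has size am = 1 → block sizes [1]
  λ = 3: one block (gm = 1), so the single block has size am = 2 → block sizes [2]

Assembling the blocks gives a Jordan form
J =
  [-5, 0, 0]
  [ 0, 3, 1]
  [ 0, 0, 3]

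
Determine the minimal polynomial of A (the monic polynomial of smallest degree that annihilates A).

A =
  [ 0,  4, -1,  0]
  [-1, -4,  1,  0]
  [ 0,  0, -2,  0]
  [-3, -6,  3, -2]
x^3 + 6*x^2 + 12*x + 8

The characteristic polynomial is χ_A(x) = (x + 2)^4, so the eigenvalues are known. The minimal polynomial is
  m_A(x) = Π_λ (x − λ)^{k_λ}
where k_λ is the size of the *largest* Jordan block for λ (equivalently, the smallest k with (A − λI)^k v = 0 for every generalised eigenvector v of λ).

  λ = -2: largest Jordan block has size 3, contributing (x + 2)^3

So m_A(x) = (x + 2)^3 = x^3 + 6*x^2 + 12*x + 8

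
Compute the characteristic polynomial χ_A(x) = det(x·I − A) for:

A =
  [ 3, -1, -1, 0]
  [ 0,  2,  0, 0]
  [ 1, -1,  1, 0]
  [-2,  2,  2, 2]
x^4 - 8*x^3 + 24*x^2 - 32*x + 16

Expanding det(x·I − A) (e.g. by cofactor expansion or by noting that A is similar to its Jordan form J, which has the same characteristic polynomial as A) gives
  χ_A(x) = x^4 - 8*x^3 + 24*x^2 - 32*x + 16
which factors as (x - 2)^4. The eigenvalues (with algebraic multiplicities) are λ = 2 with multiplicity 4.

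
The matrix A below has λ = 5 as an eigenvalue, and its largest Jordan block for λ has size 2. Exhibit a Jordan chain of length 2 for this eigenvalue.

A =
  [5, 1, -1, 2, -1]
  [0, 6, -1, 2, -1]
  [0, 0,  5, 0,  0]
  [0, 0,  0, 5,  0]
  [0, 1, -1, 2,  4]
A Jordan chain for λ = 5 of length 2:
v_1 = (1, 1, 0, 0, 1)ᵀ
v_2 = (0, 1, 0, 0, 0)ᵀ

Let N = A − (5)·I. We want v_2 with N^2 v_2 = 0 but N^1 v_2 ≠ 0; then v_{j-1} := N · v_j for j = 2, …, 2.

Pick v_2 = (0, 1, 0, 0, 0)ᵀ.
Then v_1 = N · v_2 = (1, 1, 0, 0, 1)ᵀ.

Sanity check: (A − (5)·I) v_1 = (0, 0, 0, 0, 0)ᵀ = 0. ✓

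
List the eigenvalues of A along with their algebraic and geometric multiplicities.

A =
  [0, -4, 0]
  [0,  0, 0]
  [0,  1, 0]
λ = 0: alg = 3, geom = 2

Step 1 — factor the characteristic polynomial to read off the algebraic multiplicities:
  χ_A(x) = x^3

Step 2 — compute geometric multiplicities via the rank-nullity identity g(λ) = n − rank(A − λI):
  rank(A − (0)·I) = 1, so dim ker(A − (0)·I) = n − 1 = 2

Summary:
  λ = 0: algebraic multiplicity = 3, geometric multiplicity = 2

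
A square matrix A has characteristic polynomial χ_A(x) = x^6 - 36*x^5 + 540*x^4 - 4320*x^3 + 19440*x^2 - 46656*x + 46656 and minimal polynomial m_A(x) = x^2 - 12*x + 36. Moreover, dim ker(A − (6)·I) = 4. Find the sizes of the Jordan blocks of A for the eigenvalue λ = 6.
Block sizes for λ = 6: [2, 2, 1, 1]

Step 1 — from the characteristic polynomial, algebraic multiplicity of λ = 6 is 6. From dim ker(A − (6)·I) = 4, there are exactly 4 Jordan blocks for λ = 6.
Step 2 — from the minimal polynomial, the factor (x − 6)^2 tells us the largest block for λ = 6 has size 2.
Step 3 — with total size 6, 4 blocks, and largest block 2, the block sizes (in nonincreasing order) are [2, 2, 1, 1].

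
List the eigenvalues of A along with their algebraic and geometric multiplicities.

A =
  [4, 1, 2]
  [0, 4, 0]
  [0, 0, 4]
λ = 4: alg = 3, geom = 2

Step 1 — factor the characteristic polynomial to read off the algebraic multiplicities:
  χ_A(x) = (x - 4)^3

Step 2 — compute geometric multiplicities via the rank-nullity identity g(λ) = n − rank(A − λI):
  rank(A − (4)·I) = 1, so dim ker(A − (4)·I) = n − 1 = 2

Summary:
  λ = 4: algebraic multiplicity = 3, geometric multiplicity = 2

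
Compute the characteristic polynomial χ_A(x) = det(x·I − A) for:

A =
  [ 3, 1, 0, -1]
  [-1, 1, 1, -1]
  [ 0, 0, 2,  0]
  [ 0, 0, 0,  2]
x^4 - 8*x^3 + 24*x^2 - 32*x + 16

Expanding det(x·I − A) (e.g. by cofactor expansion or by noting that A is similar to its Jordan form J, which has the same characteristic polynomial as A) gives
  χ_A(x) = x^4 - 8*x^3 + 24*x^2 - 32*x + 16
which factors as (x - 2)^4. The eigenvalues (with algebraic multiplicities) are λ = 2 with multiplicity 4.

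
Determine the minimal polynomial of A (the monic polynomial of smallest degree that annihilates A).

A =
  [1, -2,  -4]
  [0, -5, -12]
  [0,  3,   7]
x^2 - 2*x + 1

The characteristic polynomial is χ_A(x) = (x - 1)^3, so the eigenvalues are known. The minimal polynomial is
  m_A(x) = Π_λ (x − λ)^{k_λ}
where k_λ is the size of the *largest* Jordan block for λ (equivalently, the smallest k with (A − λI)^k v = 0 for every generalised eigenvector v of λ).

  λ = 1: largest Jordan block has size 2, contributing (x − 1)^2

So m_A(x) = (x - 1)^2 = x^2 - 2*x + 1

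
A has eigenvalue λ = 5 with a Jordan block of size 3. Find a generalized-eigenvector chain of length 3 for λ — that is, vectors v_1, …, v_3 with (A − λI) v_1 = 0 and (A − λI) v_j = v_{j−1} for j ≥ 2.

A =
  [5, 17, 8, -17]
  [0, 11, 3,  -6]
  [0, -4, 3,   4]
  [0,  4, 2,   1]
A Jordan chain for λ = 5 of length 3:
v_1 = (2, 0, 0, 0)ᵀ
v_2 = (17, 6, -4, 4)ᵀ
v_3 = (0, 1, 0, 0)ᵀ

Let N = A − (5)·I. We want v_3 with N^3 v_3 = 0 but N^2 v_3 ≠ 0; then v_{j-1} := N · v_j for j = 3, …, 2.

Pick v_3 = (0, 1, 0, 0)ᵀ.
Then v_2 = N · v_3 = (17, 6, -4, 4)ᵀ.
Then v_1 = N · v_2 = (2, 0, 0, 0)ᵀ.

Sanity check: (A − (5)·I) v_1 = (0, 0, 0, 0)ᵀ = 0. ✓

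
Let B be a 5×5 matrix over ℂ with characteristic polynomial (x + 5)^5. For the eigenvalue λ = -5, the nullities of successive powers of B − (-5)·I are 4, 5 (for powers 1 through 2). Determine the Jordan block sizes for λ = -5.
Block sizes for λ = -5: [2, 1, 1, 1]

From the dimensions of kernels of powers, the number of Jordan blocks of size at least j is d_j − d_{j−1} where d_j = dim ker(N^j) (with d_0 = 0). Computing the differences gives [4, 1].
The number of blocks of size exactly k is (#blocks of size ≥ k) − (#blocks of size ≥ k + 1), so the partition is: 3 block(s) of size 1, 1 block(s) of size 2.
In nonincreasing order the block sizes are [2, 1, 1, 1].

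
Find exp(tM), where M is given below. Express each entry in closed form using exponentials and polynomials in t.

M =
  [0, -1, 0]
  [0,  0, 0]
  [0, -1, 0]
e^{tM} =
  [1, -t, 0]
  [0, 1, 0]
  [0, -t, 1]

Strategy: write M = P · J · P⁻¹ where J is a Jordan canonical form, so e^{tM} = P · e^{tJ} · P⁻¹, and e^{tJ} can be computed block-by-block.

M has Jordan form
J =
  [0, 1, 0]
  [0, 0, 0]
  [0, 0, 0]
(up to reordering of blocks).

Per-block formulas:
  For a 2×2 Jordan block J_2(0): exp(t · J_2(0)) = e^(0t)·(I + t·N), where N is the 2×2 nilpotent shift.
  For a 1×1 block at λ = 0: exp(t · [0]) = [e^(0t)].

After assembling e^{tJ} and conjugating by P, we get:

e^{tM} =
  [1, -t, 0]
  [0, 1, 0]
  [0, -t, 1]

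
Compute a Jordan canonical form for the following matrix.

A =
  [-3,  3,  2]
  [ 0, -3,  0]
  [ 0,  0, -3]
J_2(-3) ⊕ J_1(-3)

The characteristic polynomial is
  det(x·I − A) = x^3 + 9*x^2 + 27*x + 27 = (x + 3)^3

Eigenvalues and multiplicities (the geometric multiplicity of λ is n − rank(A − λI), which equals the number of Jordan blocks for λ):
  λ = -3: algebraic multiplicity = 3, geometric multiplicity = 2

Determining the block sizes for each eigenvalue:
  λ = -3: 2 blocks summing to 3 forces exactly one block of size 2 and the rest size 1 → block sizes [2, 1]

Assembling the blocks gives a Jordan form
J =
  [-3,  1,  0]
  [ 0, -3,  0]
  [ 0,  0, -3]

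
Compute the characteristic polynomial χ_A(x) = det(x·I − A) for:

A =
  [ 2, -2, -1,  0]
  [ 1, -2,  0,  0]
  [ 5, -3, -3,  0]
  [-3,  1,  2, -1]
x^4 + 4*x^3 + 6*x^2 + 4*x + 1

Expanding det(x·I − A) (e.g. by cofactor expansion or by noting that A is similar to its Jordan form J, which has the same characteristic polynomial as A) gives
  χ_A(x) = x^4 + 4*x^3 + 6*x^2 + 4*x + 1
which factors as (x + 1)^4. The eigenvalues (with algebraic multiplicities) are λ = -1 with multiplicity 4.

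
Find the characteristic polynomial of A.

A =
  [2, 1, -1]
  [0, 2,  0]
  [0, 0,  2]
x^3 - 6*x^2 + 12*x - 8

Expanding det(x·I − A) (e.g. by cofactor expansion or by noting that A is similar to its Jordan form J, which has the same characteristic polynomial as A) gives
  χ_A(x) = x^3 - 6*x^2 + 12*x - 8
which factors as (x - 2)^3. The eigenvalues (with algebraic multiplicities) are λ = 2 with multiplicity 3.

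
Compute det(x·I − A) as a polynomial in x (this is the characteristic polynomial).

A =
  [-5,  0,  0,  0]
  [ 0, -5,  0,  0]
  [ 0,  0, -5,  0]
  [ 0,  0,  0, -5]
x^4 + 20*x^3 + 150*x^2 + 500*x + 625

Expanding det(x·I − A) (e.g. by cofactor expansion or by noting that A is similar to its Jordan form J, which has the same characteristic polynomial as A) gives
  χ_A(x) = x^4 + 20*x^3 + 150*x^2 + 500*x + 625
which factors as (x + 5)^4. The eigenvalues (with algebraic multiplicities) are λ = -5 with multiplicity 4.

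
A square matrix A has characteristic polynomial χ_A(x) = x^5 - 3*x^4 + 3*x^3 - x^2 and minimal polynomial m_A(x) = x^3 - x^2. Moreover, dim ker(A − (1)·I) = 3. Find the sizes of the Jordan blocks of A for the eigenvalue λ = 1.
Block sizes for λ = 1: [1, 1, 1]

Step 1 — from the characteristic polynomial, algebraic multiplicity of λ = 1 is 3. From dim ker(A − (1)·I) = 3, there are exactly 3 Jordan blocks for λ = 1.
Step 2 — from the minimal polynomial, the factor (x − 1) tells us the largest block for λ = 1 has size 1.
Step 3 — with total size 3, 3 blocks, and largest block 1, the block sizes (in nonincreasing order) are [1, 1, 1].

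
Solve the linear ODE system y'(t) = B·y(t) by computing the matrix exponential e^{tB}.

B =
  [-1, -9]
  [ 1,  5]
e^{tB} =
  [-3*t*exp(2*t) + exp(2*t), -9*t*exp(2*t)]
  [t*exp(2*t), 3*t*exp(2*t) + exp(2*t)]

Strategy: write B = P · J · P⁻¹ where J is a Jordan canonical form, so e^{tB} = P · e^{tJ} · P⁻¹, and e^{tJ} can be computed block-by-block.

B has Jordan form
J =
  [2, 1]
  [0, 2]
(up to reordering of blocks).

Per-block formulas:
  For a 2×2 Jordan block J_2(2): exp(t · J_2(2)) = e^(2t)·(I + t·N), where N is the 2×2 nilpotent shift.

After assembling e^{tJ} and conjugating by P, we get:

e^{tB} =
  [-3*t*exp(2*t) + exp(2*t), -9*t*exp(2*t)]
  [t*exp(2*t), 3*t*exp(2*t) + exp(2*t)]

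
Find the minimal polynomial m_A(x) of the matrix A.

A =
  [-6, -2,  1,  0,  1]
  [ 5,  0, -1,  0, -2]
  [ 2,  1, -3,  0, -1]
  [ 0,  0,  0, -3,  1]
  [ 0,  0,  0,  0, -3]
x^3 + 9*x^2 + 27*x + 27

The characteristic polynomial is χ_A(x) = (x + 3)^5, so the eigenvalues are known. The minimal polynomial is
  m_A(x) = Π_λ (x − λ)^{k_λ}
where k_λ is the size of the *largest* Jordan block for λ (equivalently, the smallest k with (A − λI)^k v = 0 for every generalised eigenvector v of λ).

  λ = -3: largest Jordan block has size 3, contributing (x + 3)^3

So m_A(x) = (x + 3)^3 = x^3 + 9*x^2 + 27*x + 27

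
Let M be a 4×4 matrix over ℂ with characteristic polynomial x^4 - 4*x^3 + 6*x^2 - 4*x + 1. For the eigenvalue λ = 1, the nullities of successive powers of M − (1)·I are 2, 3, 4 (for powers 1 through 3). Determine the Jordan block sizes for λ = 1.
Block sizes for λ = 1: [3, 1]

From the dimensions of kernels of powers, the number of Jordan blocks of size at least j is d_j − d_{j−1} where d_j = dim ker(N^j) (with d_0 = 0). Computing the differences gives [2, 1, 1].
The number of blocks of size exactly k is (#blocks of size ≥ k) − (#blocks of size ≥ k + 1), so the partition is: 1 block(s) of size 1, 1 block(s) of size 3.
In nonincreasing order the block sizes are [3, 1].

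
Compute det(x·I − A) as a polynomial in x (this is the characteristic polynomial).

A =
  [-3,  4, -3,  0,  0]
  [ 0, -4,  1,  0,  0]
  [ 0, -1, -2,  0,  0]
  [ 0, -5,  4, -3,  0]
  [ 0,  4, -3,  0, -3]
x^5 + 15*x^4 + 90*x^3 + 270*x^2 + 405*x + 243

Expanding det(x·I − A) (e.g. by cofactor expansion or by noting that A is similar to its Jordan form J, which has the same characteristic polynomial as A) gives
  χ_A(x) = x^5 + 15*x^4 + 90*x^3 + 270*x^2 + 405*x + 243
which factors as (x + 3)^5. The eigenvalues (with algebraic multiplicities) are λ = -3 with multiplicity 5.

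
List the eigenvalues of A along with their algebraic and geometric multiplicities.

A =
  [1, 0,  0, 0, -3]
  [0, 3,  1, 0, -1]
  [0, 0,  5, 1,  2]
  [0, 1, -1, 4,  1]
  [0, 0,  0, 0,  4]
λ = 1: alg = 1, geom = 1; λ = 4: alg = 4, geom = 2

Step 1 — factor the characteristic polynomial to read off the algebraic multiplicities:
  χ_A(x) = (x - 4)^4*(x - 1)

Step 2 — compute geometric multiplicities via the rank-nullity identity g(λ) = n − rank(A − λI):
  rank(A − (1)·I) = 4, so dim ker(A − (1)·I) = n − 4 = 1
  rank(A − (4)·I) = 3, so dim ker(A − (4)·I) = n − 3 = 2

Summary:
  λ = 1: algebraic multiplicity = 1, geometric multiplicity = 1
  λ = 4: algebraic multiplicity = 4, geometric multiplicity = 2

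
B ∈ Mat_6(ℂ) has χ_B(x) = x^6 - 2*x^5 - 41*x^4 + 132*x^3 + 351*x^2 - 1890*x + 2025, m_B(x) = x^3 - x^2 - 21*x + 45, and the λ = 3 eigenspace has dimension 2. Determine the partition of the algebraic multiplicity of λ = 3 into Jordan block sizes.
Block sizes for λ = 3: [2, 2]

Step 1 — from the characteristic polynomial, algebraic multiplicity of λ = 3 is 4. From dim ker(B − (3)·I) = 2, there are exactly 2 Jordan blocks for λ = 3.
Step 2 — from the minimal polynomial, the factor (x − 3)^2 tells us the largest block for λ = 3 has size 2.
Step 3 — with total size 4, 2 blocks, and largest block 2, the block sizes (in nonincreasing order) are [2, 2].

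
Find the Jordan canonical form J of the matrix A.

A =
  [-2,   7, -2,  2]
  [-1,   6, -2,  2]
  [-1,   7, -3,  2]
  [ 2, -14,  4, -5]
J_2(-1) ⊕ J_1(-1) ⊕ J_1(-1)

The characteristic polynomial is
  det(x·I − A) = x^4 + 4*x^3 + 6*x^2 + 4*x + 1 = (x + 1)^4

Eigenvalues and multiplicities (the geometric multiplicity of λ is n − rank(A − λI), which equals the number of Jordan blocks for λ):
  λ = -1: algebraic multiplicity = 4, geometric multiplicity = 3

Determining the block sizes for each eigenvalue:
  λ = -1: 3 blocks summing to 4 forces exactly one block of size 2 and the rest size 1 → block sizes [2, 1, 1]

Assembling the blocks gives a Jordan form
J =
  [-1,  1,  0,  0]
  [ 0, -1,  0,  0]
  [ 0,  0, -1,  0]
  [ 0,  0,  0, -1]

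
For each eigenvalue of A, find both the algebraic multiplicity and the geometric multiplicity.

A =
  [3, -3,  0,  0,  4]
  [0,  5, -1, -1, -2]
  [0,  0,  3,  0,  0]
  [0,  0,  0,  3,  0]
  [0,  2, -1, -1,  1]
λ = 3: alg = 5, geom = 3

Step 1 — factor the characteristic polynomial to read off the algebraic multiplicities:
  χ_A(x) = (x - 3)^5

Step 2 — compute geometric multiplicities via the rank-nullity identity g(λ) = n − rank(A − λI):
  rank(A − (3)·I) = 2, so dim ker(A − (3)·I) = n − 2 = 3

Summary:
  λ = 3: algebraic multiplicity = 5, geometric multiplicity = 3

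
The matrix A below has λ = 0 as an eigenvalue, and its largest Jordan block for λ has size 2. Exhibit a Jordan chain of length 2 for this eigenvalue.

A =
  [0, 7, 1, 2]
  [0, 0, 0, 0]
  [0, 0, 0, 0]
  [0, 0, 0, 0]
A Jordan chain for λ = 0 of length 2:
v_1 = (7, 0, 0, 0)ᵀ
v_2 = (0, 1, 0, 0)ᵀ

Let N = A − (0)·I. We want v_2 with N^2 v_2 = 0 but N^1 v_2 ≠ 0; then v_{j-1} := N · v_j for j = 2, …, 2.

Pick v_2 = (0, 1, 0, 0)ᵀ.
Then v_1 = N · v_2 = (7, 0, 0, 0)ᵀ.

Sanity check: (A − (0)·I) v_1 = (0, 0, 0, 0)ᵀ = 0. ✓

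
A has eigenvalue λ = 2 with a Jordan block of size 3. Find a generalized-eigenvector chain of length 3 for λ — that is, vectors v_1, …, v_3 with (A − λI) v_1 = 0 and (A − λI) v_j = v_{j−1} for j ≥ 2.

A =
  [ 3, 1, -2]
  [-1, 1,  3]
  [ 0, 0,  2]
A Jordan chain for λ = 2 of length 3:
v_1 = (1, -1, 0)ᵀ
v_2 = (-2, 3, 0)ᵀ
v_3 = (0, 0, 1)ᵀ

Let N = A − (2)·I. We want v_3 with N^3 v_3 = 0 but N^2 v_3 ≠ 0; then v_{j-1} := N · v_j for j = 3, …, 2.

Pick v_3 = (0, 0, 1)ᵀ.
Then v_2 = N · v_3 = (-2, 3, 0)ᵀ.
Then v_1 = N · v_2 = (1, -1, 0)ᵀ.

Sanity check: (A − (2)·I) v_1 = (0, 0, 0)ᵀ = 0. ✓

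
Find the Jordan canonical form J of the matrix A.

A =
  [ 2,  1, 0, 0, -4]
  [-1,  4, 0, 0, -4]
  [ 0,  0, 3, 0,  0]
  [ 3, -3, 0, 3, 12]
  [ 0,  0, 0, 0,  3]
J_2(3) ⊕ J_1(3) ⊕ J_1(3) ⊕ J_1(3)

The characteristic polynomial is
  det(x·I − A) = x^5 - 15*x^4 + 90*x^3 - 270*x^2 + 405*x - 243 = (x - 3)^5

Eigenvalues and multiplicities (the geometric multiplicity of λ is n − rank(A − λI), which equals the number of Jordan blocks for λ):
  λ = 3: algebraic multiplicity = 5, geometric multiplicity = 4

Determining the block sizes for each eigenvalue:
  λ = 3: 4 blocks summing to 5 forces exactly one block of size 2 and the rest size 1 → block sizes [2, 1, 1, 1]

Assembling the blocks gives a Jordan form
J =
  [3, 1, 0, 0, 0]
  [0, 3, 0, 0, 0]
  [0, 0, 3, 0, 0]
  [0, 0, 0, 3, 0]
  [0, 0, 0, 0, 3]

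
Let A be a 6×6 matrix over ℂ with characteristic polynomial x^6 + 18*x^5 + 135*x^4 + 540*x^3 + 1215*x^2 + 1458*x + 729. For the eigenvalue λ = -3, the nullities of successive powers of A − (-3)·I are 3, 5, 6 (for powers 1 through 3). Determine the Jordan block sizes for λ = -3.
Block sizes for λ = -3: [3, 2, 1]

From the dimensions of kernels of powers, the number of Jordan blocks of size at least j is d_j − d_{j−1} where d_j = dim ker(N^j) (with d_0 = 0). Computing the differences gives [3, 2, 1].
The number of blocks of size exactly k is (#blocks of size ≥ k) − (#blocks of size ≥ k + 1), so the partition is: 1 block(s) of size 1, 1 block(s) of size 2, 1 block(s) of size 3.
In nonincreasing order the block sizes are [3, 2, 1].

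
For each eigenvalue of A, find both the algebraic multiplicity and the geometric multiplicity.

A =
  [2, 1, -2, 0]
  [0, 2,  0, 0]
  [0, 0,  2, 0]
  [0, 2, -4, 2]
λ = 2: alg = 4, geom = 3

Step 1 — factor the characteristic polynomial to read off the algebraic multiplicities:
  χ_A(x) = (x - 2)^4

Step 2 — compute geometric multiplicities via the rank-nullity identity g(λ) = n − rank(A − λI):
  rank(A − (2)·I) = 1, so dim ker(A − (2)·I) = n − 1 = 3

Summary:
  λ = 2: algebraic multiplicity = 4, geometric multiplicity = 3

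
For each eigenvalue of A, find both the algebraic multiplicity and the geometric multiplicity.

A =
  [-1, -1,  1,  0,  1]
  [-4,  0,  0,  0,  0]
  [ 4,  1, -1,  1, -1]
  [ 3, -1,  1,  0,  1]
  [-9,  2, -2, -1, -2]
λ = -2: alg = 2, geom = 1; λ = 0: alg = 3, geom = 2

Step 1 — factor the characteristic polynomial to read off the algebraic multiplicities:
  χ_A(x) = x^3*(x + 2)^2

Step 2 — compute geometric multiplicities via the rank-nullity identity g(λ) = n − rank(A − λI):
  rank(A − (-2)·I) = 4, so dim ker(A − (-2)·I) = n − 4 = 1
  rank(A − (0)·I) = 3, so dim ker(A − (0)·I) = n − 3 = 2

Summary:
  λ = -2: algebraic multiplicity = 2, geometric multiplicity = 1
  λ = 0: algebraic multiplicity = 3, geometric multiplicity = 2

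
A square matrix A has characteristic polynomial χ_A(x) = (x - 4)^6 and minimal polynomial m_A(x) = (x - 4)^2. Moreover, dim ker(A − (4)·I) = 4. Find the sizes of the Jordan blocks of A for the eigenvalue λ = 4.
Block sizes for λ = 4: [2, 2, 1, 1]

Step 1 — from the characteristic polynomial, algebraic multiplicity of λ = 4 is 6. From dim ker(A − (4)·I) = 4, there are exactly 4 Jordan blocks for λ = 4.
Step 2 — from the minimal polynomial, the factor (x − 4)^2 tells us the largest block for λ = 4 has size 2.
Step 3 — with total size 6, 4 blocks, and largest block 2, the block sizes (in nonincreasing order) are [2, 2, 1, 1].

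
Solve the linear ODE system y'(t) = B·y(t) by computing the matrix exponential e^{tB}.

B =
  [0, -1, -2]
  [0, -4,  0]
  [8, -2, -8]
e^{tB} =
  [4*t*exp(-4*t) + exp(-4*t), -t*exp(-4*t), -2*t*exp(-4*t)]
  [0, exp(-4*t), 0]
  [8*t*exp(-4*t), -2*t*exp(-4*t), -4*t*exp(-4*t) + exp(-4*t)]

Strategy: write B = P · J · P⁻¹ where J is a Jordan canonical form, so e^{tB} = P · e^{tJ} · P⁻¹, and e^{tJ} can be computed block-by-block.

B has Jordan form
J =
  [-4,  1,  0]
  [ 0, -4,  0]
  [ 0,  0, -4]
(up to reordering of blocks).

Per-block formulas:
  For a 2×2 Jordan block J_2(-4): exp(t · J_2(-4)) = e^(-4t)·(I + t·N), where N is the 2×2 nilpotent shift.
  For a 1×1 block at λ = -4: exp(t · [-4]) = [e^(-4t)].

After assembling e^{tJ} and conjugating by P, we get:

e^{tB} =
  [4*t*exp(-4*t) + exp(-4*t), -t*exp(-4*t), -2*t*exp(-4*t)]
  [0, exp(-4*t), 0]
  [8*t*exp(-4*t), -2*t*exp(-4*t), -4*t*exp(-4*t) + exp(-4*t)]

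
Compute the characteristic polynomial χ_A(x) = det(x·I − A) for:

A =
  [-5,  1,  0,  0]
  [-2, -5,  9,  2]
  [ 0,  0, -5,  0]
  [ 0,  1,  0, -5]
x^4 + 20*x^3 + 150*x^2 + 500*x + 625

Expanding det(x·I − A) (e.g. by cofactor expansion or by noting that A is similar to its Jordan form J, which has the same characteristic polynomial as A) gives
  χ_A(x) = x^4 + 20*x^3 + 150*x^2 + 500*x + 625
which factors as (x + 5)^4. The eigenvalues (with algebraic multiplicities) are λ = -5 with multiplicity 4.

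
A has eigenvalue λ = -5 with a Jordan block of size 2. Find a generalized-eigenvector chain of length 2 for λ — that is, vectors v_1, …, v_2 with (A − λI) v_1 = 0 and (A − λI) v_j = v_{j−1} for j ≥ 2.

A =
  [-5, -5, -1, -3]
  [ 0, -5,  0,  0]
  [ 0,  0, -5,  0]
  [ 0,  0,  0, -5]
A Jordan chain for λ = -5 of length 2:
v_1 = (-5, 0, 0, 0)ᵀ
v_2 = (0, 1, 0, 0)ᵀ

Let N = A − (-5)·I. We want v_2 with N^2 v_2 = 0 but N^1 v_2 ≠ 0; then v_{j-1} := N · v_j for j = 2, …, 2.

Pick v_2 = (0, 1, 0, 0)ᵀ.
Then v_1 = N · v_2 = (-5, 0, 0, 0)ᵀ.

Sanity check: (A − (-5)·I) v_1 = (0, 0, 0, 0)ᵀ = 0. ✓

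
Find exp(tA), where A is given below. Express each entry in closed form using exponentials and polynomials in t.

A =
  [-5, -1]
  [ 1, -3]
e^{tA} =
  [-t*exp(-4*t) + exp(-4*t), -t*exp(-4*t)]
  [t*exp(-4*t), t*exp(-4*t) + exp(-4*t)]

Strategy: write A = P · J · P⁻¹ where J is a Jordan canonical form, so e^{tA} = P · e^{tJ} · P⁻¹, and e^{tJ} can be computed block-by-block.

A has Jordan form
J =
  [-4,  1]
  [ 0, -4]
(up to reordering of blocks).

Per-block formulas:
  For a 2×2 Jordan block J_2(-4): exp(t · J_2(-4)) = e^(-4t)·(I + t·N), where N is the 2×2 nilpotent shift.

After assembling e^{tJ} and conjugating by P, we get:

e^{tA} =
  [-t*exp(-4*t) + exp(-4*t), -t*exp(-4*t)]
  [t*exp(-4*t), t*exp(-4*t) + exp(-4*t)]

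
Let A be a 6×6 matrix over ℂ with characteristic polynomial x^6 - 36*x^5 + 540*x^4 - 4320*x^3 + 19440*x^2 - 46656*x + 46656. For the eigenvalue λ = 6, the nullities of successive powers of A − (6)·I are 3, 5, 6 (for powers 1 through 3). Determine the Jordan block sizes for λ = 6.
Block sizes for λ = 6: [3, 2, 1]

From the dimensions of kernels of powers, the number of Jordan blocks of size at least j is d_j − d_{j−1} where d_j = dim ker(N^j) (with d_0 = 0). Computing the differences gives [3, 2, 1].
The number of blocks of size exactly k is (#blocks of size ≥ k) − (#blocks of size ≥ k + 1), so the partition is: 1 block(s) of size 1, 1 block(s) of size 2, 1 block(s) of size 3.
In nonincreasing order the block sizes are [3, 2, 1].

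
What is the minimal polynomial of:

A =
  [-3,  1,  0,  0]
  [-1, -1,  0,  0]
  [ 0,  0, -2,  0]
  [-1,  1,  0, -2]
x^2 + 4*x + 4

The characteristic polynomial is χ_A(x) = (x + 2)^4, so the eigenvalues are known. The minimal polynomial is
  m_A(x) = Π_λ (x − λ)^{k_λ}
where k_λ is the size of the *largest* Jordan block for λ (equivalently, the smallest k with (A − λI)^k v = 0 for every generalised eigenvector v of λ).

  λ = -2: largest Jordan block has size 2, contributing (x + 2)^2

So m_A(x) = (x + 2)^2 = x^2 + 4*x + 4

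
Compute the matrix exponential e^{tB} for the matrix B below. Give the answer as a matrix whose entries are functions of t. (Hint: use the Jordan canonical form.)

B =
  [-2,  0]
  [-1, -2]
e^{tB} =
  [exp(-2*t), 0]
  [-t*exp(-2*t), exp(-2*t)]

Strategy: write B = P · J · P⁻¹ where J is a Jordan canonical form, so e^{tB} = P · e^{tJ} · P⁻¹, and e^{tJ} can be computed block-by-block.

B has Jordan form
J =
  [-2,  1]
  [ 0, -2]
(up to reordering of blocks).

Per-block formulas:
  For a 2×2 Jordan block J_2(-2): exp(t · J_2(-2)) = e^(-2t)·(I + t·N), where N is the 2×2 nilpotent shift.

After assembling e^{tJ} and conjugating by P, we get:

e^{tB} =
  [exp(-2*t), 0]
  [-t*exp(-2*t), exp(-2*t)]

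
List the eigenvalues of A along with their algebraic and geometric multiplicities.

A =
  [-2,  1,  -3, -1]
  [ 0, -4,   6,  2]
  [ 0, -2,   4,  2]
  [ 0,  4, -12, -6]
λ = -2: alg = 4, geom = 3

Step 1 — factor the characteristic polynomial to read off the algebraic multiplicities:
  χ_A(x) = (x + 2)^4

Step 2 — compute geometric multiplicities via the rank-nullity identity g(λ) = n − rank(A − λI):
  rank(A − (-2)·I) = 1, so dim ker(A − (-2)·I) = n − 1 = 3

Summary:
  λ = -2: algebraic multiplicity = 4, geometric multiplicity = 3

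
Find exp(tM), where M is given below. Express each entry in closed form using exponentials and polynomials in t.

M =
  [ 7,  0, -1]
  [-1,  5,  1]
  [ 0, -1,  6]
e^{tM} =
  [t^2*exp(6*t)/2 + t*exp(6*t) + exp(6*t), t^2*exp(6*t)/2, -t^2*exp(6*t)/2 - t*exp(6*t)]
  [-t*exp(6*t), -t*exp(6*t) + exp(6*t), t*exp(6*t)]
  [t^2*exp(6*t)/2, t^2*exp(6*t)/2 - t*exp(6*t), -t^2*exp(6*t)/2 + exp(6*t)]

Strategy: write M = P · J · P⁻¹ where J is a Jordan canonical form, so e^{tM} = P · e^{tJ} · P⁻¹, and e^{tJ} can be computed block-by-block.

M has Jordan form
J =
  [6, 1, 0]
  [0, 6, 1]
  [0, 0, 6]
(up to reordering of blocks).

Per-block formulas:
  For a 3×3 Jordan block J_3(6): exp(t · J_3(6)) = e^(6t)·(I + t·N + (t^2/2)·N^2), where N is the 3×3 nilpotent shift.

After assembling e^{tJ} and conjugating by P, we get:

e^{tM} =
  [t^2*exp(6*t)/2 + t*exp(6*t) + exp(6*t), t^2*exp(6*t)/2, -t^2*exp(6*t)/2 - t*exp(6*t)]
  [-t*exp(6*t), -t*exp(6*t) + exp(6*t), t*exp(6*t)]
  [t^2*exp(6*t)/2, t^2*exp(6*t)/2 - t*exp(6*t), -t^2*exp(6*t)/2 + exp(6*t)]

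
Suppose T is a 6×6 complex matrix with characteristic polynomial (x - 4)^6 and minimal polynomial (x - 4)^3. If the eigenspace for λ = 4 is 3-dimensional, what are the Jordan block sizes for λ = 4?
Block sizes for λ = 4: [3, 2, 1]

Step 1 — from the characteristic polynomial, algebraic multiplicity of λ = 4 is 6. From dim ker(T − (4)·I) = 3, there are exactly 3 Jordan blocks for λ = 4.
Step 2 — from the minimal polynomial, the factor (x − 4)^3 tells us the largest block for λ = 4 has size 3.
Step 3 — with total size 6, 3 blocks, and largest block 3, the block sizes (in nonincreasing order) are [3, 2, 1].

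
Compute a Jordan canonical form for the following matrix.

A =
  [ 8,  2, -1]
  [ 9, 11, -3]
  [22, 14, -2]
J_1(5) ⊕ J_2(6)

The characteristic polynomial is
  det(x·I − A) = x^3 - 17*x^2 + 96*x - 180 = (x - 6)^2*(x - 5)

Eigenvalues and multiplicities (the geometric multiplicity of λ is n − rank(A − λI), which equals the number of Jordan blocks for λ):
  λ = 5: algebraic multiplicity = 1, geometric multiplicity = 1
  λ = 6: algebraic multiplicity = 2, geometric multiplicity = 1

Determining the block sizes for each eigenvalue:
  λ = 5: one block (gm = 1), so the single block has size am = 1 → block sizes [1]
  λ = 6: one block (gm = 1), so the single block has size am = 2 → block sizes [2]

Assembling the blocks gives a Jordan form
J =
  [5, 0, 0]
  [0, 6, 1]
  [0, 0, 6]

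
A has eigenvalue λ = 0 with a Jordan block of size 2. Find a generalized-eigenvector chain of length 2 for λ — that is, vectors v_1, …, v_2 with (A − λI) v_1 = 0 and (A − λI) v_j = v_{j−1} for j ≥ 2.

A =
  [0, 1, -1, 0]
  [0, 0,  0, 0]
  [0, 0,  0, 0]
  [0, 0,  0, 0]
A Jordan chain for λ = 0 of length 2:
v_1 = (1, 0, 0, 0)ᵀ
v_2 = (0, 1, 0, 0)ᵀ

Let N = A − (0)·I. We want v_2 with N^2 v_2 = 0 but N^1 v_2 ≠ 0; then v_{j-1} := N · v_j for j = 2, …, 2.

Pick v_2 = (0, 1, 0, 0)ᵀ.
Then v_1 = N · v_2 = (1, 0, 0, 0)ᵀ.

Sanity check: (A − (0)·I) v_1 = (0, 0, 0, 0)ᵀ = 0. ✓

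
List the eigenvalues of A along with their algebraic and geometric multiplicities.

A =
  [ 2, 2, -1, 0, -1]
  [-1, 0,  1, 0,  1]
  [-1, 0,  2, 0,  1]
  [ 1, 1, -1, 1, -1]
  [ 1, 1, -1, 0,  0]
λ = 1: alg = 5, geom = 3

Step 1 — factor the characteristic polynomial to read off the algebraic multiplicities:
  χ_A(x) = (x - 1)^5

Step 2 — compute geometric multiplicities via the rank-nullity identity g(λ) = n − rank(A − λI):
  rank(A − (1)·I) = 2, so dim ker(A − (1)·I) = n − 2 = 3

Summary:
  λ = 1: algebraic multiplicity = 5, geometric multiplicity = 3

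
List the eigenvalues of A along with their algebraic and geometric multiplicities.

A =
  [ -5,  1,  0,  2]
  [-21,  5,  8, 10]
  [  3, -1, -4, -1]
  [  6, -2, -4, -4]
λ = -2: alg = 4, geom = 2

Step 1 — factor the characteristic polynomial to read off the algebraic multiplicities:
  χ_A(x) = (x + 2)^4

Step 2 — compute geometric multiplicities via the rank-nullity identity g(λ) = n − rank(A − λI):
  rank(A − (-2)·I) = 2, so dim ker(A − (-2)·I) = n − 2 = 2

Summary:
  λ = -2: algebraic multiplicity = 4, geometric multiplicity = 2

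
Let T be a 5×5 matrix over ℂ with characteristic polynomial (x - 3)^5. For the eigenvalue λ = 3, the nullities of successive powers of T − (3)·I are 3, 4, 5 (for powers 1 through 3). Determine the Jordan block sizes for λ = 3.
Block sizes for λ = 3: [3, 1, 1]

From the dimensions of kernels of powers, the number of Jordan blocks of size at least j is d_j − d_{j−1} where d_j = dim ker(N^j) (with d_0 = 0). Computing the differences gives [3, 1, 1].
The number of blocks of size exactly k is (#blocks of size ≥ k) − (#blocks of size ≥ k + 1), so the partition is: 2 block(s) of size 1, 1 block(s) of size 3.
In nonincreasing order the block sizes are [3, 1, 1].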